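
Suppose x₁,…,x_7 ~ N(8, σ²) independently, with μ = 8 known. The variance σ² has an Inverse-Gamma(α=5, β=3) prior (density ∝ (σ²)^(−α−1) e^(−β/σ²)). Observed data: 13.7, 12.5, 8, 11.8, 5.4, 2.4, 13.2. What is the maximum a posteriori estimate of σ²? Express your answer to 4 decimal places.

Sum of squared deviations about the known mean: SS = (13.7−8)² + (12.5−8)² + (8−8)² + (11.8−8)² + (5.4−8)² + (2.4−8)² + (13.2−8)² = 132.34.
The Normal likelihood contributes (σ²)^(−n/2) exp(−SS/(2σ²)), so the posterior is Inverse-Gamma(α + n/2, β + SS/2) = Inverse-Gamma(8.5, 69.17).
The mode of Inverse-Gamma(a, b) is b/(a+1) = 69.17/9.5 ≈ 7.2811.

σ̂²_MAP = 7.2811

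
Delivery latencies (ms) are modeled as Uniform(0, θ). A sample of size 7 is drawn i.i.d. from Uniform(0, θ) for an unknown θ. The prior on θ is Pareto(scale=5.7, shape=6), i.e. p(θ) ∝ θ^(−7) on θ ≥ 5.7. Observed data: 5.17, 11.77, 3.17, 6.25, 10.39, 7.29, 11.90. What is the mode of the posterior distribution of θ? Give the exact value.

θ̂_MAP = 11.90

The Uniform(0, θ) likelihood is θ^(−n) for θ ≥ max(xᵢ), zero otherwise. Here max(xᵢ) = 11.90.
Posterior ∝ θ^(−7) · θ^(−7) = θ^(−14) on θ ≥ max(5.7, 11.90) = 11.90.
This density is strictly decreasing in θ, so the posterior mode lies at the lower boundary of the support.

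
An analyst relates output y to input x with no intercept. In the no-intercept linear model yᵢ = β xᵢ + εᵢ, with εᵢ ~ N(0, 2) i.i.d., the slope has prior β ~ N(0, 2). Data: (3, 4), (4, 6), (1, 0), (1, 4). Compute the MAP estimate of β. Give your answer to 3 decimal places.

β̂_MAP = 1.429

log p(β | y) = −Σ(yᵢ − βxᵢ)²/(2·2) − β²/(2·2) + const.
Setting the derivative to zero: Σxᵢ(yᵢ − βxᵢ)/2 − β/2 = 0, so β = Σxᵢyᵢ / (Σxᵢ² + σ²/τ²).
Σxᵢyᵢ = 3·4 + 4·6 + 1·0 + 1·4 = 40; Σxᵢ² = 27; σ²/τ² = 1.
β̂_MAP = 40 / (27 + 1) = 40/28 ≈ 1.429.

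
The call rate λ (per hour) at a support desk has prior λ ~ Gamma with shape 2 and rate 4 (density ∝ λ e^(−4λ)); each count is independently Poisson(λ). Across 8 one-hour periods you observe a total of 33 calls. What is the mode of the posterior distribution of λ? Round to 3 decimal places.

λ̂_MAP = 2.833

Σxᵢ = 33, n = 8.
Posterior ∝ λe^(−4λ) · λ^33e^(−8λ) = λ^34e^(−12λ), i.e. Gamma(shape=35, rate=12).
The mode of a Gamma(a, b) with a ≥ 1 (shape–rate) is (a−1)/b = 34/12 ≈ 2.833.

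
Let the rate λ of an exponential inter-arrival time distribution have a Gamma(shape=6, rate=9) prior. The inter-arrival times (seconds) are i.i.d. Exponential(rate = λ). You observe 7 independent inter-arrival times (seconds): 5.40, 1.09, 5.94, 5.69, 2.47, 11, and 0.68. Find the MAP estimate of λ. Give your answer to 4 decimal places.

λ̂_MAP = 0.2908

The Exponential(rate=λ) likelihood is ∝ λ^n e^(−λΣtᵢ). Here n = 7 and Σtᵢ = 5.40 + 1.09 + 5.94 + 5.69 + 2.47 + 11 + 0.68 = 32.27.
Posterior ∝ λ^5e^(−9λ) · λ^7e^(−32.27λ) = λ^12e^(−41.27λ), i.e. Gamma(13, 41.27).
Mode = (a−1)/b = 12/41.27 ≈ 0.2908.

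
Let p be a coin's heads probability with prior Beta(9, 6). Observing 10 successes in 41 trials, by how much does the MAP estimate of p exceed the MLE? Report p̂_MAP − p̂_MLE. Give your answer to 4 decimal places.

Posterior is Beta(19, 37); MAP = (19−1)/(56−2) = 18/54 ≈ 0.33333.
MLE ignores the prior: p̂_MLE = k/n = 10/41 ≈ 0.24390.
Difference = 18/54 − 10/41 = 11/123 ≈ 0.0894.

MAP − MLE = 0.0894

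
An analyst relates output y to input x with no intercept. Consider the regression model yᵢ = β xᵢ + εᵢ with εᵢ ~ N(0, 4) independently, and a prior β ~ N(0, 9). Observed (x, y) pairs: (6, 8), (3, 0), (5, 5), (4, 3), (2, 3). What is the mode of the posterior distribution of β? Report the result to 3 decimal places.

β̂_MAP = 1.006

log p(β | y) = −Σ(yᵢ − βxᵢ)²/(2·4) − β²/(2·9) + const.
Setting the derivative to zero: Σxᵢ(yᵢ − βxᵢ)/4 − β/9 = 0, so β = Σxᵢyᵢ / (Σxᵢ² + σ²/τ²).
Σxᵢyᵢ = 6·8 + 3·0 + 5·5 + 4·3 + 2·3 = 91; Σxᵢ² = 90; σ²/τ² = 4/9.
β̂_MAP = 91 / (90 + 4/9) = 91/(814/9) = 819/814 ≈ 1.006.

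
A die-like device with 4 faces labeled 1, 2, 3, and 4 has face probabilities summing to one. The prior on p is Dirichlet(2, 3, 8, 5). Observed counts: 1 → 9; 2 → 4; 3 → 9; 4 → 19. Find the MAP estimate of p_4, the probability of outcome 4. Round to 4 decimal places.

The posterior is Dirichlet(αᵢ + nᵢ) = Dirichlet(11, 7, 17, 24).
For a Dirichlet(a₁,…,a_K) with all aᵢ > 1, the mode has j-th component (aⱼ − 1)/(Σaᵢ − K).
Here Σaᵢ = 59 and K = 4, so p_4 = (24 − 1)/(59 − 4) = 23/55 ≈ 0.4182.

MAP estimate: 0.4182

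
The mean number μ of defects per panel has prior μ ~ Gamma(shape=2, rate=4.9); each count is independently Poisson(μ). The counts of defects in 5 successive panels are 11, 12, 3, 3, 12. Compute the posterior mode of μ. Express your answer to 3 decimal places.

Σxᵢ = 11+12+3+3+12 = 41, with n = 5.
Posterior ∝ μe^(−4.9μ) · μ^41e^(−5μ) = μ^42e^(−9.9μ), i.e. Gamma(shape=43, rate=9.9).
The mode of a Gamma(a, b) with a ≥ 1 (shape–rate) is (a−1)/b = 42/9.9 ≈ 4.242.

μ̂_MAP = 4.242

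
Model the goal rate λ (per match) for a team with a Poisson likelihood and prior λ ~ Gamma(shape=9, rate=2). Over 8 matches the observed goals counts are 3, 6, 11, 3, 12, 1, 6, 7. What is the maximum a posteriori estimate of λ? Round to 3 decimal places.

λ̂_MAP = 5.700

Σxᵢ = 3+6+11+3+12+1+6+7 = 49, with n = 8.
Posterior ∝ λ^8e^(−2λ) · λ^49e^(−8λ) = λ^57e^(−10λ), i.e. Gamma(shape=58, rate=10).
The mode of a Gamma(a, b) with a ≥ 1 (shape–rate) is (a−1)/b = 57/10 ≈ 5.700.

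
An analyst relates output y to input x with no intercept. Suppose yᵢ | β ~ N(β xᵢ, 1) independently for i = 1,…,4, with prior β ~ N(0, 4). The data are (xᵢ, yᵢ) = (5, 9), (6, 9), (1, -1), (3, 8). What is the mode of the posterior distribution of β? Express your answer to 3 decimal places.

β̂_MAP = 1.712

log p(β | y) = −Σ(yᵢ − βxᵢ)²/(2·1) − β²/(2·4) + const.
Setting the derivative to zero: Σxᵢ(yᵢ − βxᵢ)/1 − β/4 = 0, so β = Σxᵢyᵢ / (Σxᵢ² + σ²/τ²).
Σxᵢyᵢ = 5·9 + 6·9 + 1·(-1) + 3·8 = 122; Σxᵢ² = 71; σ²/τ² = 0.25.
β̂_MAP = 122 / (71 + 0.25) = 122/71.25 ≈ 1.712.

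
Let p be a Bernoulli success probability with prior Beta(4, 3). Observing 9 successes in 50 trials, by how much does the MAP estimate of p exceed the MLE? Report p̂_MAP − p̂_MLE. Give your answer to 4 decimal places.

Posterior is Beta(13, 44); MAP = (13−1)/(57−2) = 12/55 ≈ 0.21818.
MLE ignores the prior: p̂_MLE = k/n = 9/50 ≈ 0.18000.
Difference = 12/55 − 9/50 = 21/550 ≈ 0.0382.

MAP − MLE = 0.0382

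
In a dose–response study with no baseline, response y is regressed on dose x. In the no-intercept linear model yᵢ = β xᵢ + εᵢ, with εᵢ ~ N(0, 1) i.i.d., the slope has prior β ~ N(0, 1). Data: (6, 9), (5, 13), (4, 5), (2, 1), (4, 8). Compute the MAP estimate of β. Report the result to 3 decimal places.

β̂_MAP = 1.765

log p(β | y) = −Σ(yᵢ − βxᵢ)²/(2·1) − β²/(2·1) + const.
Setting the derivative to zero: Σxᵢ(yᵢ − βxᵢ)/1 − β/1 = 0, so β = Σxᵢyᵢ / (Σxᵢ² + σ²/τ²).
Σxᵢyᵢ = 6·9 + 5·13 + 4·5 + 2·1 + 4·8 = 173; Σxᵢ² = 97; σ²/τ² = 1.
β̂_MAP = 173 / (97 + 1) = 173/98 ≈ 1.765.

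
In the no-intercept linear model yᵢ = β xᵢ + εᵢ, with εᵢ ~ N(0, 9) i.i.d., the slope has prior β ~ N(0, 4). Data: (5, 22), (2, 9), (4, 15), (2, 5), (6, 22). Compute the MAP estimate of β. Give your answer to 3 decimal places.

β̂_MAP = 3.782

log p(β | y) = −Σ(yᵢ − βxᵢ)²/(2·9) − β²/(2·4) + const.
Setting the derivative to zero: Σxᵢ(yᵢ − βxᵢ)/9 − β/4 = 0, so β = Σxᵢyᵢ / (Σxᵢ² + σ²/τ²).
Σxᵢyᵢ = 5·22 + 2·9 + 4·15 + 2·5 + 6·22 = 330; Σxᵢ² = 85; σ²/τ² = 2.25.
β̂_MAP = 330 / (85 + 2.25) = 330/87.25 ≈ 3.782.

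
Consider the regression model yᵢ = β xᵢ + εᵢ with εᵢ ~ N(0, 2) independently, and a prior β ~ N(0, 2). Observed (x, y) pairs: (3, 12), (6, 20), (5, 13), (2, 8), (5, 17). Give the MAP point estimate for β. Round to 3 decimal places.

log p(β | y) = −Σ(yᵢ − βxᵢ)²/(2·2) − β²/(2·2) + const.
Setting the derivative to zero: Σxᵢ(yᵢ − βxᵢ)/2 − β/2 = 0, so β = Σxᵢyᵢ / (Σxᵢ² + σ²/τ²).
Σxᵢyᵢ = 3·12 + 6·20 + 5·13 + 2·8 + 5·17 = 322; Σxᵢ² = 99; σ²/τ² = 1.
β̂_MAP = 322 / (99 + 1) = 322/100 ≈ 3.220.

β̂_MAP = 3.220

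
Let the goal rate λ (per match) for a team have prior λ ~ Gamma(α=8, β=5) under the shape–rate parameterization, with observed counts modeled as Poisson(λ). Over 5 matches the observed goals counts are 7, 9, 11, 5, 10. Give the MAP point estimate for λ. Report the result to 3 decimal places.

Σxᵢ = 7+9+11+5+10 = 42, with n = 5.
Posterior ∝ λ^7e^(−5λ) · λ^42e^(−5λ) = λ^49e^(−10λ), i.e. Gamma(shape=50, rate=10).
The mode of a Gamma(a, b) with a ≥ 1 (shape–rate) is (a−1)/b = 49/10 ≈ 4.900.

λ̂_MAP = 4.900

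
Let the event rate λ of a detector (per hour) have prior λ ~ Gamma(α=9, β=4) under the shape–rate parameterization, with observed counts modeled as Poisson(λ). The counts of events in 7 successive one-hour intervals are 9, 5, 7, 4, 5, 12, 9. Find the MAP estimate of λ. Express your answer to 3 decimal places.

λ̂_MAP = 5.364

Σxᵢ = 9+5+7+4+5+12+9 = 51, with n = 7.
Posterior ∝ λ^8e^(−4λ) · λ^51e^(−7λ) = λ^59e^(−11λ), i.e. Gamma(shape=60, rate=11).
The mode of a Gamma(a, b) with a ≥ 1 (shape–rate) is (a−1)/b = 59/11 ≈ 5.364.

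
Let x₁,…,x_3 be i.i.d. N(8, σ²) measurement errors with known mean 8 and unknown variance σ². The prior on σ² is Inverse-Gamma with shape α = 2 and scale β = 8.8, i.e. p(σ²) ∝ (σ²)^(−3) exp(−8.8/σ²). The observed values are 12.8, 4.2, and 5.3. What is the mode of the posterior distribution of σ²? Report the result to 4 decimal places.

σ̂²_MAP = 6.9300

Sum of squared deviations about the known mean: SS = (12.8−8)² + (4.2−8)² + (5.3−8)² = 44.77.
The Normal likelihood contributes (σ²)^(−n/2) exp(−SS/(2σ²)), so the posterior is Inverse-Gamma(α + n/2, β + SS/2) = Inverse-Gamma(3.5, 31.185).
The mode of Inverse-Gamma(a, b) is b/(a+1) = 31.185/4.5 ≈ 6.9300.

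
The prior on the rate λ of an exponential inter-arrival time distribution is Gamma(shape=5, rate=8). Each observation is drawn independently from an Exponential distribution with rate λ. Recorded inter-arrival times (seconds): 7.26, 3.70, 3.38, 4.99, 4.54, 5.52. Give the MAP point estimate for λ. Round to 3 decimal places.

λ̂_MAP = 0.267

The Exponential(rate=λ) likelihood is ∝ λ^n e^(−λΣtᵢ). Here n = 6 and Σtᵢ = 7.26 + 3.70 + 3.38 + 4.99 + 4.54 + 5.52 = 29.39.
Posterior ∝ λ^4e^(−8λ) · λ^6e^(−29.39λ) = λ^10e^(−37.39λ), i.e. Gamma(11, 37.39).
Mode = (a−1)/b = 10/37.39 ≈ 0.267.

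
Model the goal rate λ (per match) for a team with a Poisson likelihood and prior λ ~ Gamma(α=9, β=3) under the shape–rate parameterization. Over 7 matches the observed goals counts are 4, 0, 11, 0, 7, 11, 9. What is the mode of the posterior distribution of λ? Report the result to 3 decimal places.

Σxᵢ = 4+0+11+0+7+11+9 = 42, with n = 7.
Posterior ∝ λ^8e^(−3λ) · λ^42e^(−7λ) = λ^50e^(−10λ), i.e. Gamma(shape=51, rate=10).
The mode of a Gamma(a, b) with a ≥ 1 (shape–rate) is (a−1)/b = 50/10 ≈ 5.000.

λ̂_MAP = 5.000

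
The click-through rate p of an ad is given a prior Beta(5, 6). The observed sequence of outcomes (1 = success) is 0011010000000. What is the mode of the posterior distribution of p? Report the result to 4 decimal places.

p̂_MAP = 0.3182

Prior: Beta(5, 6).
Data: 3 successes in 13 trials (from the sequence). The binomial likelihood contributes p^3(1−p)^10, so the posterior is Beta(5+3, 6+10) = Beta(8, 16).
For Beta(a, b) with a, b > 1 the mode is (a−1)/(a+b−2) = 7/22 ≈ 0.3182.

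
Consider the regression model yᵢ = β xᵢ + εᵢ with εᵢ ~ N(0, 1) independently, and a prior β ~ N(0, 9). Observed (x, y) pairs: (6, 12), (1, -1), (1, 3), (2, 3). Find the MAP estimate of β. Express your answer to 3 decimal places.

log p(β | y) = −Σ(yᵢ − βxᵢ)²/(2·1) − β²/(2·9) + const.
Setting the derivative to zero: Σxᵢ(yᵢ − βxᵢ)/1 − β/9 = 0, so β = Σxᵢyᵢ / (Σxᵢ² + σ²/τ²).
Σxᵢyᵢ = 6·12 + 1·(-1) + 1·3 + 2·3 = 80; Σxᵢ² = 42; σ²/τ² = 1/9.
β̂_MAP = 80 / (42 + 1/9) = 80/(379/9) = 720/379 ≈ 1.900.

β̂_MAP = 1.900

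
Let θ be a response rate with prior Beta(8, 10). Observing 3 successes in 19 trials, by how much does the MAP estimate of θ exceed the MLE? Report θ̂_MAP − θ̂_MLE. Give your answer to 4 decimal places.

MAP − MLE = 0.1278

Posterior is Beta(11, 26); MAP = (11−1)/(37−2) = 10/35 ≈ 0.28571.
MLE ignores the prior: θ̂_MLE = k/n = 3/19 ≈ 0.15789.
Difference = 10/35 − 3/19 = 17/133 ≈ 0.1278.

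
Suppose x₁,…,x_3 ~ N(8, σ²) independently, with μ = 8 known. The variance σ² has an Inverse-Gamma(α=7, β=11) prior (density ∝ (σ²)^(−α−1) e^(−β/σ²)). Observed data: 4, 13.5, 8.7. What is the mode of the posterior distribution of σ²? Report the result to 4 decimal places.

σ̂²_MAP = 3.6179

Sum of squared deviations about the known mean: SS = (4−8)² + (13.5−8)² + (8.7−8)² = 46.74.
The Normal likelihood contributes (σ²)^(−n/2) exp(−SS/(2σ²)), so the posterior is Inverse-Gamma(α + n/2, β + SS/2) = Inverse-Gamma(8.5, 34.37).
The mode of Inverse-Gamma(a, b) is b/(a+1) = 34.37/9.5 ≈ 3.6179.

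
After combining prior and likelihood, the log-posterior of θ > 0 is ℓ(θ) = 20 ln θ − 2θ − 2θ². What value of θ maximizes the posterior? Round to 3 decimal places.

ℓ'(θ) = 20/θ − 2 − 4θ. Setting this to zero and multiplying by θ: 4θ² + 2θ − 20 = 0.
θ = (−2 + √(2² + 4·4·20)) / (2·4) = (−2 + √324) / 8 = (−2 + 18)/8 = 2.
ℓ''(θ) = −20/θ² − 4 < 0, confirming a maximum.

θ̂_MAP = 2.000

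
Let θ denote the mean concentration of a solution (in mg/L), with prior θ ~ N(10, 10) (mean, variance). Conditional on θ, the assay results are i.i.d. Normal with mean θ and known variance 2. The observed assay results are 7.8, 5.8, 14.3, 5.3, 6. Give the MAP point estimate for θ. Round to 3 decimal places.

n = 5; x̄ = (7.8 + 5.8 + 14.3 + 5.3 + 6)/5 = 39.2/5 = 7.84.
For a Normal prior and Normal likelihood with known variance, the posterior is Normal; its mode equals its mean, the precision-weighted average.
Prior precision 1/σ₀² = 1/10 = 0.1; data precision n/σ² = 5/2 = 2.5.
θ̂ = (0.1·10 + 2.5·7.84) / (0.1 + 2.5) = 20.6/2.6 = 103/13 ≈ 7.923.

θ̂_MAP = 7.923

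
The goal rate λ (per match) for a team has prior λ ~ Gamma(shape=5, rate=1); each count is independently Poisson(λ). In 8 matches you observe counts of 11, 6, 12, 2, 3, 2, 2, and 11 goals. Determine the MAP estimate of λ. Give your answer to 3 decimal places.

λ̂_MAP = 5.889

Σxᵢ = 11+6+12+2+3+2+2+11 = 49, with n = 8.
Posterior ∝ λ^4e^(−1λ) · λ^49e^(−8λ) = λ^53e^(−9λ), i.e. Gamma(shape=54, rate=9).
The mode of a Gamma(a, b) with a ≥ 1 (shape–rate) is (a−1)/b = 53/9 ≈ 5.889.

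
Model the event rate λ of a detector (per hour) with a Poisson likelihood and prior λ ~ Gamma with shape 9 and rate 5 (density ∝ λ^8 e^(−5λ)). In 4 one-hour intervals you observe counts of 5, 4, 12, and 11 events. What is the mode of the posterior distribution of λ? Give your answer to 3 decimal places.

λ̂_MAP = 4.444

Σxᵢ = 5+4+12+11 = 32, with n = 4.
Posterior ∝ λ^8e^(−5λ) · λ^32e^(−4λ) = λ^40e^(−9λ), i.e. Gamma(shape=41, rate=9).
The mode of a Gamma(a, b) with a ≥ 1 (shape–rate) is (a−1)/b = 40/9 ≈ 4.444.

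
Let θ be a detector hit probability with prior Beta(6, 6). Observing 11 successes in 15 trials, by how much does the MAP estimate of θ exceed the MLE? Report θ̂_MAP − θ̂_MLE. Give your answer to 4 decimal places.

MAP − MLE = -0.0933

Posterior is Beta(17, 10); MAP = (17−1)/(27−2) = 16/25 ≈ 0.64000.
MLE ignores the prior: θ̂_MLE = k/n = 11/15 ≈ 0.73333.
Difference = 16/25 − 11/15 = -7/75 ≈ -0.0933.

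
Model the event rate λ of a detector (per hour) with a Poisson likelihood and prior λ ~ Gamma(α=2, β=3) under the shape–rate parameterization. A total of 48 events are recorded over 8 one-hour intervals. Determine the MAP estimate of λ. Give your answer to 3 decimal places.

Σxᵢ = 48, n = 8.
Posterior ∝ λe^(−3λ) · λ^48e^(−8λ) = λ^49e^(−11λ), i.e. Gamma(shape=50, rate=11).
The mode of a Gamma(a, b) with a ≥ 1 (shape–rate) is (a−1)/b = 49/11 ≈ 4.455.

λ̂_MAP = 4.455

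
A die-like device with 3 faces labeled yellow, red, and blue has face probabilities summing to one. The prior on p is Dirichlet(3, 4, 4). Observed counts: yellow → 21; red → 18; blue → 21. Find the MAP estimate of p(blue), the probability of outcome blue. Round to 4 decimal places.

MAP estimate of p(blue) = 0.3529

The posterior is Dirichlet(αᵢ + nᵢ) = Dirichlet(24, 22, 25).
For a Dirichlet(a₁,…,a_K) with all aᵢ > 1, the mode has j-th component (aⱼ − 1)/(Σaᵢ − K).
Here Σaᵢ = 71 and K = 3, so p(blue) = (25 − 1)/(71 − 3) = 24/68 ≈ 0.3529.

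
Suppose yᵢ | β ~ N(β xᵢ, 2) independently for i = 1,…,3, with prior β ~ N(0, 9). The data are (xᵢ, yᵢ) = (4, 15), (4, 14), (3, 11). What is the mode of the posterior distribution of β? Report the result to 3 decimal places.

log p(β | y) = −Σ(yᵢ − βxᵢ)²/(2·2) − β²/(2·9) + const.
Setting the derivative to zero: Σxᵢ(yᵢ − βxᵢ)/2 − β/9 = 0, so β = Σxᵢyᵢ / (Σxᵢ² + σ²/τ²).
Σxᵢyᵢ = 4·15 + 4·14 + 3·11 = 149; Σxᵢ² = 41; σ²/τ² = 2/9.
β̂_MAP = 149 / (41 + 2/9) = 149/(371/9) = 1341/371 ≈ 3.615.

β̂_MAP = 3.615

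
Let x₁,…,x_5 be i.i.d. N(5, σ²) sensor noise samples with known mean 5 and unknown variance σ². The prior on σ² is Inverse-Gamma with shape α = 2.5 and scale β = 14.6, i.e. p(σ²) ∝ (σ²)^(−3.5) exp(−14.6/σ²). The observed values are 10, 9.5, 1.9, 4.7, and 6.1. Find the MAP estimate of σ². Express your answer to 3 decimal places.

Sum of squared deviations about the known mean: SS = (10−5)² + (9.5−5)² + (1.9−5)² + (4.7−5)² + (6.1−5)² = 56.16.
The Normal likelihood contributes (σ²)^(−n/2) exp(−SS/(2σ²)), so the posterior is Inverse-Gamma(α + n/2, β + SS/2) = Inverse-Gamma(5, 42.68).
The mode of Inverse-Gamma(a, b) is b/(a+1) = 42.68/6 ≈ 7.113.

σ̂²_MAP = 7.113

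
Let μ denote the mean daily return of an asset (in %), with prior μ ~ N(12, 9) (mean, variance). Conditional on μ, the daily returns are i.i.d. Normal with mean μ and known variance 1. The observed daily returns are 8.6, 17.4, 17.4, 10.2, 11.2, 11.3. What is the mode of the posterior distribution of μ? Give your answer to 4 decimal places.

n = 6; x̄ = (8.6 + 17.4 + 17.4 + 10.2 + 11.2 + 11.3)/6 = 76.1/6 = 761/60 ≈ 12.6833.
For a Normal prior and Normal likelihood with known variance, the posterior is Normal; its mode equals its mean, the precision-weighted average.
Prior precision 1/σ₀² = 1/9; data precision n/σ² = 6/1 = 6.
μ̂ = ((1/9)·12 + 6·(761/60)) / (1/9 + 6) = (2323/30)/(55/9) = 6969/550 ≈ 12.6709.

μ̂_MAP = 12.6709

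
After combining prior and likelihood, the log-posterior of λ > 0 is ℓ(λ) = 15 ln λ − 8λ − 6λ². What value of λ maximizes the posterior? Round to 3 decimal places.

λ̂_MAP = 0.833

ℓ'(λ) = 15/λ − 8 − 12λ. Setting this to zero and multiplying by λ: 12λ² + 8λ − 15 = 0.
λ = (−8 + √(8² + 4·12·15)) / (2·12) = (−8 + √784) / 24 = (−8 + 28)/24 = 5/6.
ℓ''(λ) = −15/λ² − 12 < 0, confirming a maximum.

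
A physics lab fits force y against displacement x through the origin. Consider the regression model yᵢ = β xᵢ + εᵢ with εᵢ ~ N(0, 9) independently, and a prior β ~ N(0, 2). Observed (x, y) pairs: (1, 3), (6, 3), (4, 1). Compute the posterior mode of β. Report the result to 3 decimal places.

β̂_MAP = 0.435

log p(β | y) = −Σ(yᵢ − βxᵢ)²/(2·9) − β²/(2·2) + const.
Setting the derivative to zero: Σxᵢ(yᵢ − βxᵢ)/9 − β/2 = 0, so β = Σxᵢyᵢ / (Σxᵢ² + σ²/τ²).
Σxᵢyᵢ = 1·3 + 6·3 + 4·1 = 25; Σxᵢ² = 53; σ²/τ² = 4.5.
β̂_MAP = 25 / (53 + 4.5) = 25/57.5 ≈ 0.435.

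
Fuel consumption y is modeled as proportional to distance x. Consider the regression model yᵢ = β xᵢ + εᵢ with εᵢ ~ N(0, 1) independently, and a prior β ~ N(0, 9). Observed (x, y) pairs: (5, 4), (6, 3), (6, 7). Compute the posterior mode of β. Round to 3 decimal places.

log p(β | y) = −Σ(yᵢ − βxᵢ)²/(2·1) − β²/(2·9) + const.
Setting the derivative to zero: Σxᵢ(yᵢ − βxᵢ)/1 − β/9 = 0, so β = Σxᵢyᵢ / (Σxᵢ² + σ²/τ²).
Σxᵢyᵢ = 5·4 + 6·3 + 6·7 = 80; Σxᵢ² = 97; σ²/τ² = 1/9.
β̂_MAP = 80 / (97 + 1/9) = 80/(874/9) = 360/437 ≈ 0.824.

β̂_MAP = 0.824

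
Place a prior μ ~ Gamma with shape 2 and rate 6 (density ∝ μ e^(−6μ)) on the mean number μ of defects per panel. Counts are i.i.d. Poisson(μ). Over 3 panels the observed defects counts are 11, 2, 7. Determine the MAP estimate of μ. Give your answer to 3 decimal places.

μ̂_MAP = 2.333

Σxᵢ = 11+2+7 = 20, with n = 3.
Posterior ∝ μe^(−6μ) · μ^20e^(−3μ) = μ^21e^(−9μ), i.e. Gamma(shape=22, rate=9).
The mode of a Gamma(a, b) with a ≥ 1 (shape–rate) is (a−1)/b = 21/9 ≈ 2.333.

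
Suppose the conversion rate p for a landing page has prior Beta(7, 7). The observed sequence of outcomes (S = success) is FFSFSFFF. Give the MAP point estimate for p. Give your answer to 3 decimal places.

p̂_MAP = 0.400

Prior: Beta(7, 7).
Data: 2 successes in 8 trials (from the sequence). The binomial likelihood contributes p^2(1−p)^6, so the posterior is Beta(7+2, 7+6) = Beta(9, 13).
For Beta(a, b) with a, b > 1 the mode is (a−1)/(a+b−2) = 8/20 ≈ 0.400.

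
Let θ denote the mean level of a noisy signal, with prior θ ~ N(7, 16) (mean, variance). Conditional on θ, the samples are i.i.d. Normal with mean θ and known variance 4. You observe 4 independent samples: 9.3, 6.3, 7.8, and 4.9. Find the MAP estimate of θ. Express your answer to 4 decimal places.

θ̂_MAP = 7.0706

n = 4; x̄ = (9.3 + 6.3 + 7.8 + 4.9)/4 = 28.3/4 = 7.075.
For a Normal prior and Normal likelihood with known variance, the posterior is Normal; its mode equals its mean, the precision-weighted average.
Prior precision 1/σ₀² = 1/16 = 0.0625; data precision n/σ² = 4/4 = 1.
θ̂ = (0.0625·7 + 1·7.075) / (0.0625 + 1) = 7.5125/1.0625 = 601/85 ≈ 7.0706.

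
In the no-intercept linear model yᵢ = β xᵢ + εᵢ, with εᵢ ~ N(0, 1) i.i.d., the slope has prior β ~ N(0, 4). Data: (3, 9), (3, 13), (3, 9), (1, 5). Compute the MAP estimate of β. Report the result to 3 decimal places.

β̂_MAP = 3.469

log p(β | y) = −Σ(yᵢ − βxᵢ)²/(2·1) − β²/(2·4) + const.
Setting the derivative to zero: Σxᵢ(yᵢ − βxᵢ)/1 − β/4 = 0, so β = Σxᵢyᵢ / (Σxᵢ² + σ²/τ²).
Σxᵢyᵢ = 3·9 + 3·13 + 3·9 + 1·5 = 98; Σxᵢ² = 28; σ²/τ² = 0.25.
β̂_MAP = 98 / (28 + 0.25) = 98/28.25 ≈ 3.469.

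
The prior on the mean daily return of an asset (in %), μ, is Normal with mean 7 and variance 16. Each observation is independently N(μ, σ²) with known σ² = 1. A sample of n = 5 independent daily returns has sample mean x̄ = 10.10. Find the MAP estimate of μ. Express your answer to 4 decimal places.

μ̂_MAP = 10.0617

n = 5, x̄ = 10.10.
For a Normal prior and Normal likelihood with known variance, the posterior is Normal; its mode equals its mean, the precision-weighted average.
Prior precision 1/σ₀² = 1/16 = 0.0625; data precision n/σ² = 5/1 = 5.
μ̂ = (0.0625·7 + 5·10.1) / (0.0625 + 5) = 50.9375/5.0625 = 815/81 ≈ 10.0617.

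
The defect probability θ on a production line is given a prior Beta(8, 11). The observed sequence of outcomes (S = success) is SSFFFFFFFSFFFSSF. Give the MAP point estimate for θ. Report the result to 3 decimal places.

Prior: Beta(8, 11).
Data: 5 successes in 16 trials (from the sequence). The binomial likelihood contributes θ^5(1−θ)^11, so the posterior is Beta(8+5, 11+11) = Beta(13, 22).
For Beta(a, b) with a, b > 1 the mode is (a−1)/(a+b−2) = 12/33 ≈ 0.364.

θ̂_MAP = 0.364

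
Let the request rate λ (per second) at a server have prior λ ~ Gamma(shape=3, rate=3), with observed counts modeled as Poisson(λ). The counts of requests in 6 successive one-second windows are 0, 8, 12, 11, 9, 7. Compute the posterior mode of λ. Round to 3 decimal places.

Σxᵢ = 0+8+12+11+9+7 = 47, with n = 6.
Posterior ∝ λ^2e^(−3λ) · λ^47e^(−6λ) = λ^49e^(−9λ), i.e. Gamma(shape=50, rate=9).
The mode of a Gamma(a, b) with a ≥ 1 (shape–rate) is (a−1)/b = 49/9 ≈ 5.444.

λ̂_MAP = 5.444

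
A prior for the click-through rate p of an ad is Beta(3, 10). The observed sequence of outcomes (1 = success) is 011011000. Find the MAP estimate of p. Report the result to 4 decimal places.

Prior: Beta(3, 10).
Data: 4 successes in 9 trials (from the sequence). The binomial likelihood contributes p^4(1−p)^5, so the posterior is Beta(3+4, 10+5) = Beta(7, 15).
For Beta(a, b) with a, b > 1 the mode is (a−1)/(a+b−2) = 6/20 ≈ 0.3000.

p̂_MAP = 0.3000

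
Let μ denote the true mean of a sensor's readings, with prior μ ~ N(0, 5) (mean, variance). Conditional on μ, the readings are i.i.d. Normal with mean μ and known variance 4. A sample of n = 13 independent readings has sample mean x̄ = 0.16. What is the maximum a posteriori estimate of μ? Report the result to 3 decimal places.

n = 13, x̄ = 0.16.
For a Normal prior and Normal likelihood with known variance, the posterior is Normal; its mode equals its mean, the precision-weighted average.
Prior precision 1/σ₀² = 1/5 = 0.2; data precision n/σ² = 13/4 = 3.25.
μ̂ = (0.2·0 + 3.25·0.16) / (0.2 + 3.25) = 0.52/3.45 = 52/345 ≈ 0.151.

μ̂_MAP = 0.151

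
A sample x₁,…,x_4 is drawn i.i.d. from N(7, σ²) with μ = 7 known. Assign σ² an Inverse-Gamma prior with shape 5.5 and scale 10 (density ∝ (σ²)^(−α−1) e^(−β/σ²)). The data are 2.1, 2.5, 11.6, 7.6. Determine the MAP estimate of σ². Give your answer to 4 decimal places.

Sum of squared deviations about the known mean: SS = (2.1−7)² + (2.5−7)² + (11.6−7)² + (7.6−7)² = 65.78.
The Normal likelihood contributes (σ²)^(−n/2) exp(−SS/(2σ²)), so the posterior is Inverse-Gamma(α + n/2, β + SS/2) = Inverse-Gamma(7.5, 42.89).
The mode of Inverse-Gamma(a, b) is b/(a+1) = 42.89/8.5 ≈ 5.0459.

σ̂²_MAP = 5.0459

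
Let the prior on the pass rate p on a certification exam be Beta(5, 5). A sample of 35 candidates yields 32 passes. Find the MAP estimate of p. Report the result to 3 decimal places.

p̂_MAP = 0.837

Prior: Beta(5, 5).
Data: 32 successes in 35 trials. The binomial likelihood contributes p^32(1−p)^3, so the posterior is Beta(5+32, 5+3) = Beta(37, 8).
For Beta(a, b) with a, b > 1 the mode is (a−1)/(a+b−2) = 36/43 ≈ 0.837.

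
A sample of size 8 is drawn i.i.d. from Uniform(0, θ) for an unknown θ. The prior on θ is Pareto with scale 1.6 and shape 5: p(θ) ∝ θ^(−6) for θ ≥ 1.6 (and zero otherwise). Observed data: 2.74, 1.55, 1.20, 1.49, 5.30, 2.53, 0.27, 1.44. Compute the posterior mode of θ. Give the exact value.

θ̂_MAP = 5.30

The Uniform(0, θ) likelihood is θ^(−n) for θ ≥ max(xᵢ), zero otherwise. Here max(xᵢ) = 5.30.
Posterior ∝ θ^(−6) · θ^(−8) = θ^(−14) on θ ≥ max(1.6, 5.30) = 5.30.
This density is strictly decreasing in θ, so the posterior mode lies at the lower boundary of the support.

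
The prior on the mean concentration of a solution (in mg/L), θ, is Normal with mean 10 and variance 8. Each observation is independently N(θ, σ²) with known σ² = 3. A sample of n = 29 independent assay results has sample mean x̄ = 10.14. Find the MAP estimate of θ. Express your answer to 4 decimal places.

θ̂_MAP = 10.1382

n = 29, x̄ = 10.14.
For a Normal prior and Normal likelihood with known variance, the posterior is Normal; its mode equals its mean, the precision-weighted average.
Prior precision 1/σ₀² = 1/8 = 0.125; data precision n/σ² = 29/3.
θ̂ = (0.125·10 + (29/3)·10.14) / (0.125 + 29/3) = 99.27/(235/24) = 59562/5875 ≈ 10.1382.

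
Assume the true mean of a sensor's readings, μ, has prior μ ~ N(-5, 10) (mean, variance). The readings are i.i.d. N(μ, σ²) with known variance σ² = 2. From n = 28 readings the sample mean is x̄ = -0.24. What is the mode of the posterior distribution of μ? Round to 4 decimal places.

μ̂_MAP = -0.2738

n = 28, x̄ = -0.24.
For a Normal prior and Normal likelihood with known variance, the posterior is Normal; its mode equals its mean, the precision-weighted average.
Prior precision 1/σ₀² = 1/10 = 0.1; data precision n/σ² = 28/2 = 14.
μ̂ = (0.1·(-5) + 14·(-0.24)) / (0.1 + 14) = (-3.86)/14.1 = -193/705 ≈ -0.2738.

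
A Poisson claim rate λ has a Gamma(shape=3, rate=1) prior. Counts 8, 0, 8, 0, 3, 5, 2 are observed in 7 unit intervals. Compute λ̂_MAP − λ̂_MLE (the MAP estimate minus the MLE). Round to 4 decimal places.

MAP − MLE = -0.2143

Σxᵢ = 26. Posterior is Gamma(29, 8); MAP = (29−1)/8 = 28/8 ≈ 3.50000.
MLE = x̄ = 26/7 ≈ 3.71429.
Difference = 28/8 − 26/7 = -3/14 ≈ -0.2143.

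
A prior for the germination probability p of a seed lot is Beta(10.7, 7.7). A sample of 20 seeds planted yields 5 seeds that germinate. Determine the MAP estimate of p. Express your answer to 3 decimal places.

Prior: Beta(10.7, 7.7).
Data: 5 successes in 20 trials. The binomial likelihood contributes p^5(1−p)^15, so the posterior is Beta(10.7+5, 7.7+15) = Beta(15.7, 22.7).
For Beta(a, b) with a, b > 1 the mode is (a−1)/(a+b−2) = 14.7/36.4 ≈ 0.404.

p̂_MAP = 0.404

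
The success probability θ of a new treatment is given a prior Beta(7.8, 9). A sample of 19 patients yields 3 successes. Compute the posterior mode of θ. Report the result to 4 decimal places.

Prior: Beta(7.8, 9).
Data: 3 successes in 19 trials. The binomial likelihood contributes θ^3(1−θ)^16, so the posterior is Beta(7.8+3, 9+16) = Beta(10.8, 25).
For Beta(a, b) with a, b > 1 the mode is (a−1)/(a+b−2) = 9.8/33.8 ≈ 0.2899.

θ̂_MAP = 0.2899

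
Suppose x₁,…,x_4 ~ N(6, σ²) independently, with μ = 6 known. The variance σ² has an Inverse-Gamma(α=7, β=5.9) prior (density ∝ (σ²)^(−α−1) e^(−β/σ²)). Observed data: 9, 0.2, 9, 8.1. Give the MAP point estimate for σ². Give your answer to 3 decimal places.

σ̂²_MAP = 3.393

Sum of squared deviations about the known mean: SS = (9−6)² + (0.2−6)² + (9−6)² + (8.1−6)² = 56.05.
The Normal likelihood contributes (σ²)^(−n/2) exp(−SS/(2σ²)), so the posterior is Inverse-Gamma(α + n/2, β + SS/2) = Inverse-Gamma(9, 33.925).
The mode of Inverse-Gamma(a, b) is b/(a+1) = 33.925/10 ≈ 3.393.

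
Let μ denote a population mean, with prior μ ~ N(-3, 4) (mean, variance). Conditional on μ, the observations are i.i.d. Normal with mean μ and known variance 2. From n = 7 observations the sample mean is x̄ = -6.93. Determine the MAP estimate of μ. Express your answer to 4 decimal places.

n = 7, x̄ = -6.93.
For a Normal prior and Normal likelihood with known variance, the posterior is Normal; its mode equals its mean, the precision-weighted average.
Prior precision 1/σ₀² = 1/4 = 0.25; data precision n/σ² = 7/2 = 3.5.
μ̂ = (0.25·(-3) + 3.5·(-6.93)) / (0.25 + 3.5) = (-25.005)/3.75 = -6.6680.

μ̂_MAP = -6.6680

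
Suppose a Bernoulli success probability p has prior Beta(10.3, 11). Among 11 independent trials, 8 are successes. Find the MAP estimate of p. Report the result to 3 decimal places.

Prior: Beta(10.3, 11).
Data: 8 successes in 11 trials. The binomial likelihood contributes p^8(1−p)^3, so the posterior is Beta(10.3+8, 11+3) = Beta(18.3, 14).
For Beta(a, b) with a, b > 1 the mode is (a−1)/(a+b−2) = 17.3/30.3 ≈ 0.571.

p̂_MAP = 0.571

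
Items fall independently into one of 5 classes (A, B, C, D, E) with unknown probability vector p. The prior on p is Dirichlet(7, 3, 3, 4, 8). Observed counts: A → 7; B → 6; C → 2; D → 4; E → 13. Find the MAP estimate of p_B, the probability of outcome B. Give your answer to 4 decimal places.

The posterior is Dirichlet(αᵢ + nᵢ) = Dirichlet(14, 9, 5, 8, 21).
For a Dirichlet(a₁,…,a_K) with all aᵢ > 1, the mode has j-th component (aⱼ − 1)/(Σaᵢ − K).
Here Σaᵢ = 57 and K = 5, so p_B = (9 − 1)/(57 − 5) = 8/52 ≈ 0.1538.

MAP estimate of p_B = 0.1538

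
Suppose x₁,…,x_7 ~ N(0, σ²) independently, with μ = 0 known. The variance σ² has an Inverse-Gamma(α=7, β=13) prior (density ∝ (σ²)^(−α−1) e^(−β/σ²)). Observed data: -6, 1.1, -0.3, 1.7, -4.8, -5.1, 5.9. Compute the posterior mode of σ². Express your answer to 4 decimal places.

Sum of squared deviations about the known mean: SS = (-6−0)² + (1.1−0)² + (-0.3−0)² + (1.7−0)² + (-4.8−0)² + (-5.1−0)² + (5.9−0)² = 124.05.
The Normal likelihood contributes (σ²)^(−n/2) exp(−SS/(2σ²)), so the posterior is Inverse-Gamma(α + n/2, β + SS/2) = Inverse-Gamma(10.5, 75.025).
The mode of Inverse-Gamma(a, b) is b/(a+1) = 75.025/11.5 ≈ 6.5239.

σ̂²_MAP = 6.5239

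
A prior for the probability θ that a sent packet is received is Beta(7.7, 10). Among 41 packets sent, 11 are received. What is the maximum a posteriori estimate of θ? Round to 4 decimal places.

θ̂_MAP = 0.3122

Prior: Beta(7.7, 10).
Data: 11 successes in 41 trials. The binomial likelihood contributes θ^11(1−θ)^30, so the posterior is Beta(7.7+11, 10+30) = Beta(18.7, 40).
For Beta(a, b) with a, b > 1 the mode is (a−1)/(a+b−2) = 17.7/56.7 ≈ 0.3122.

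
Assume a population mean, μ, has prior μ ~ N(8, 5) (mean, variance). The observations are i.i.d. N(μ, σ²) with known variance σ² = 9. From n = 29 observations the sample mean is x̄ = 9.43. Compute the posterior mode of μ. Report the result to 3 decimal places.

n = 29, x̄ = 9.43.
For a Normal prior and Normal likelihood with known variance, the posterior is Normal; its mode equals its mean, the precision-weighted average.
Prior precision 1/σ₀² = 1/5 = 0.2; data precision n/σ² = 29/9.
μ̂ = (0.2·8 + (29/9)·9.43) / (0.2 + 29/9) = (28787/900)/(154/45) = 2617/280 ≈ 9.346.

μ̂_MAP = 9.346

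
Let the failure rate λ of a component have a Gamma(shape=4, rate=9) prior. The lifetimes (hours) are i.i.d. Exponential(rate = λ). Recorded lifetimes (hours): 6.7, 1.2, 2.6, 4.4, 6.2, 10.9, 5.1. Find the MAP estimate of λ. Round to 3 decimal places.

λ̂_MAP = 0.217

The Exponential(rate=λ) likelihood is ∝ λ^n e^(−λΣtᵢ). Here n = 7 and Σtᵢ = 6.7 + 1.2 + 2.6 + 4.4 + 6.2 + 10.9 + 5.1 = 37.1.
Posterior ∝ λ^3e^(−9λ) · λ^7e^(−37.1λ) = λ^10e^(−46.1λ), i.e. Gamma(11, 46.1).
Mode = (a−1)/b = 10/46.1 ≈ 0.217.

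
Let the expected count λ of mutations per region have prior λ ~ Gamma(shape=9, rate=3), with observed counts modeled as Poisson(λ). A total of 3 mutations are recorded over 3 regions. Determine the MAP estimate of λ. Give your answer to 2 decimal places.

Σxᵢ = 3, n = 3.
Posterior ∝ λ^8e^(−3λ) · λ^3e^(−3λ) = λ^11e^(−6λ), i.e. Gamma(shape=12, rate=6).
The mode of a Gamma(a, b) with a ≥ 1 (shape–rate) is (a−1)/b = 11/6 ≈ 1.83.

λ̂_MAP = 1.83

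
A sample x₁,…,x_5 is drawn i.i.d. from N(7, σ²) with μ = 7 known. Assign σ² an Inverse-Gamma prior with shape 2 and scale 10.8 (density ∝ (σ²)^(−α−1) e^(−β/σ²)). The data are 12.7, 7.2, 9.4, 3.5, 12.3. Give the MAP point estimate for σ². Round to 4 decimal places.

Sum of squared deviations about the known mean: SS = (12.7−7)² + (7.2−7)² + (9.4−7)² + (3.5−7)² + (12.3−7)² = 78.63.
The Normal likelihood contributes (σ²)^(−n/2) exp(−SS/(2σ²)), so the posterior is Inverse-Gamma(α + n/2, β + SS/2) = Inverse-Gamma(4.5, 50.115).
The mode of Inverse-Gamma(a, b) is b/(a+1) = 50.115/5.5 ≈ 9.1118.

σ̂²_MAP = 9.1118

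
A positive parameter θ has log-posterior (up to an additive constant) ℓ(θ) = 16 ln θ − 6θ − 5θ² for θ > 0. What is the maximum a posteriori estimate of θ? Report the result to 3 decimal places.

ℓ'(θ) = 16/θ − 6 − 10θ. Setting this to zero and multiplying by θ: 10θ² + 6θ − 16 = 0.
θ = (−6 + √(6² + 4·10·16)) / (2·10) = (−6 + √676) / 20 = (−6 + 26)/20 = 1.
ℓ''(θ) = −16/θ² − 10 < 0, confirming a maximum.

θ̂_MAP = 1.000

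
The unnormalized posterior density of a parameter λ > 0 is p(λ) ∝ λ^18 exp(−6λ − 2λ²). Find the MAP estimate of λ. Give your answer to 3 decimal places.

ℓ'(λ) = 18/λ − 6 − 4λ. Setting this to zero and multiplying by λ: 4λ² + 6λ − 18 = 0.
λ = (−6 + √(6² + 4·4·18)) / (2·4) = (−6 + √324) / 8 = (−6 + 18)/8 = 3/2.
ℓ''(λ) = −18/λ² − 4 < 0, confirming a maximum.

λ̂_MAP = 1.500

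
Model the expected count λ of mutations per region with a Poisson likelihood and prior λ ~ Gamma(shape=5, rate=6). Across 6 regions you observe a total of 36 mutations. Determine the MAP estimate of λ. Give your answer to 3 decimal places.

Σxᵢ = 36, n = 6.
Posterior ∝ λ^4e^(−6λ) · λ^36e^(−6λ) = λ^40e^(−12λ), i.e. Gamma(shape=41, rate=12).
The mode of a Gamma(a, b) with a ≥ 1 (shape–rate) is (a−1)/b = 40/12 ≈ 3.333.

λ̂_MAP = 3.333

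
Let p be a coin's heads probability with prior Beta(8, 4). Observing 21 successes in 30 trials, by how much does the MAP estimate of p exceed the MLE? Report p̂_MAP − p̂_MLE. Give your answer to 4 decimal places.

Posterior is Beta(29, 13); MAP = (29−1)/(42−2) = 28/40 ≈ 0.70000.
MLE ignores the prior: p̂_MLE = k/n = 21/30 ≈ 0.70000.
Difference = 28/40 − 21/30 = 0 ≈ 0.0000.

MAP − MLE = 0.0000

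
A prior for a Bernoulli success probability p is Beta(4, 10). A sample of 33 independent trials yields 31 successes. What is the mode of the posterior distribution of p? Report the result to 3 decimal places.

p̂_MAP = 0.756

Prior: Beta(4, 10).
Data: 31 successes in 33 trials. The binomial likelihood contributes p^31(1−p)^2, so the posterior is Beta(4+31, 10+2) = Beta(35, 12).
For Beta(a, b) with a, b > 1 the mode is (a−1)/(a+b−2) = 34/45 ≈ 0.756.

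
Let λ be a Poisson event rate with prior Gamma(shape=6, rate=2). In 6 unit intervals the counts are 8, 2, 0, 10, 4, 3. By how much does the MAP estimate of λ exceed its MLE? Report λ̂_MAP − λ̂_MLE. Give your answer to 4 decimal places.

MAP − MLE = -0.5000

Σxᵢ = 27. Posterior is Gamma(33, 8); MAP = (33−1)/8 = 32/8 ≈ 4.00000.
MLE = x̄ = 27/6 ≈ 4.50000.
Difference = 32/8 − 27/6 = -1/2 ≈ -0.5000.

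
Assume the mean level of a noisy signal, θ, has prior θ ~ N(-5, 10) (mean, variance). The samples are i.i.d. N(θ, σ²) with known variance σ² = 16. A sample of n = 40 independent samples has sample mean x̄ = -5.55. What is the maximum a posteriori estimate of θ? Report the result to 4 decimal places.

θ̂_MAP = -5.5288

n = 40, x̄ = -5.55.
For a Normal prior and Normal likelihood with known variance, the posterior is Normal; its mode equals its mean, the precision-weighted average.
Prior precision 1/σ₀² = 1/10 = 0.1; data precision n/σ² = 40/16 = 2.5.
θ̂ = (0.1·(-5) + 2.5·(-5.55)) / (0.1 + 2.5) = (-14.375)/2.6 = -575/104 ≈ -5.5288.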